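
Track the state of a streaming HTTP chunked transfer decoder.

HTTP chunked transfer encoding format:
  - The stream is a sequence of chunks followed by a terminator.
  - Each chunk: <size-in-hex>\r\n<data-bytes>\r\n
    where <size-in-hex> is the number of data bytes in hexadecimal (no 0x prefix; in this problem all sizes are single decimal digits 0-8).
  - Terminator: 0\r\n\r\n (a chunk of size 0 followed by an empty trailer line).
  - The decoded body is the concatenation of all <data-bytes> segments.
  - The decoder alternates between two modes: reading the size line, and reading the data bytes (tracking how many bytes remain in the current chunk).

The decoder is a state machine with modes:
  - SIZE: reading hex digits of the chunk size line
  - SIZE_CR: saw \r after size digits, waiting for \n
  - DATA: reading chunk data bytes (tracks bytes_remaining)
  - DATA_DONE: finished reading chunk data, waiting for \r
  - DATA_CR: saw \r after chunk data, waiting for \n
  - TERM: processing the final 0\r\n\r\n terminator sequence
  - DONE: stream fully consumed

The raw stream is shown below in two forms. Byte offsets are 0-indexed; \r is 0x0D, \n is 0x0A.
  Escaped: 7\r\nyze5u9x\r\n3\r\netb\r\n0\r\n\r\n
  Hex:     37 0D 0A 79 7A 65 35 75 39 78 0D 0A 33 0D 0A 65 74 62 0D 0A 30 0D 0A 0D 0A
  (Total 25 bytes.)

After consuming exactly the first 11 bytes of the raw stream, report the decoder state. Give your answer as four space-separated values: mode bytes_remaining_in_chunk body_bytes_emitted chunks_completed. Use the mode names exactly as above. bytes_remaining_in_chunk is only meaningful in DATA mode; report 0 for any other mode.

Answer: DATA_CR 0 7 0

Derivation:
Byte 0 = '7': mode=SIZE remaining=0 emitted=0 chunks_done=0
Byte 1 = 0x0D: mode=SIZE_CR remaining=0 emitted=0 chunks_done=0
Byte 2 = 0x0A: mode=DATA remaining=7 emitted=0 chunks_done=0
Byte 3 = 'y': mode=DATA remaining=6 emitted=1 chunks_done=0
Byte 4 = 'z': mode=DATA remaining=5 emitted=2 chunks_done=0
Byte 5 = 'e': mode=DATA remaining=4 emitted=3 chunks_done=0
Byte 6 = '5': mode=DATA remaining=3 emitted=4 chunks_done=0
Byte 7 = 'u': mode=DATA remaining=2 emitted=5 chunks_done=0
Byte 8 = '9': mode=DATA remaining=1 emitted=6 chunks_done=0
Byte 9 = 'x': mode=DATA_DONE remaining=0 emitted=7 chunks_done=0
Byte 10 = 0x0D: mode=DATA_CR remaining=0 emitted=7 chunks_done=0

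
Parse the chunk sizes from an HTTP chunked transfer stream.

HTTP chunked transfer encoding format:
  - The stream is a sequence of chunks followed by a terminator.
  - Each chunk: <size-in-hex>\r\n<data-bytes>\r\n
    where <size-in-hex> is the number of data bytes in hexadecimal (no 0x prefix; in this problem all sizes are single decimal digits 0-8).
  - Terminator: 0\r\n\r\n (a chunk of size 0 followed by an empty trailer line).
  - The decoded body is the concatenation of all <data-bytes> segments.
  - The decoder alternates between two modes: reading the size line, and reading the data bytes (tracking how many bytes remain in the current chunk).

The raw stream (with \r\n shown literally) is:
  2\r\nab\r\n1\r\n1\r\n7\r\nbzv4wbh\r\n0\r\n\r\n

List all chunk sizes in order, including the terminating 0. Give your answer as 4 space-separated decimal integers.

Chunk 1: stream[0..1]='2' size=0x2=2, data at stream[3..5]='ab' -> body[0..2], body so far='ab'
Chunk 2: stream[7..8]='1' size=0x1=1, data at stream[10..11]='1' -> body[2..3], body so far='ab1'
Chunk 3: stream[13..14]='7' size=0x7=7, data at stream[16..23]='bzv4wbh' -> body[3..10], body so far='ab1bzv4wbh'
Chunk 4: stream[25..26]='0' size=0 (terminator). Final body='ab1bzv4wbh' (10 bytes)

Answer: 2 1 7 0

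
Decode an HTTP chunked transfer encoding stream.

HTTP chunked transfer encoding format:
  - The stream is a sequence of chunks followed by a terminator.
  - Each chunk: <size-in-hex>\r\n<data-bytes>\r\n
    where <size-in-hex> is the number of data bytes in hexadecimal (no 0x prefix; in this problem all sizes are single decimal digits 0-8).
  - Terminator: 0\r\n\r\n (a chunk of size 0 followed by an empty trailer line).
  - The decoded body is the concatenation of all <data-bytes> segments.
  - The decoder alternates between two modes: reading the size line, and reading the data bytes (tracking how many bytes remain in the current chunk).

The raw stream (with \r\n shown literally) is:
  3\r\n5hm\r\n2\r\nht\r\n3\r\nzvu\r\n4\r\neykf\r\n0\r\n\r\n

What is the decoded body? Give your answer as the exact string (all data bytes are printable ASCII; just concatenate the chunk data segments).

Answer: 5hmhtzvueykf

Derivation:
Chunk 1: stream[0..1]='3' size=0x3=3, data at stream[3..6]='5hm' -> body[0..3], body so far='5hm'
Chunk 2: stream[8..9]='2' size=0x2=2, data at stream[11..13]='ht' -> body[3..5], body so far='5hmht'
Chunk 3: stream[15..16]='3' size=0x3=3, data at stream[18..21]='zvu' -> body[5..8], body so far='5hmhtzvu'
Chunk 4: stream[23..24]='4' size=0x4=4, data at stream[26..30]='eykf' -> body[8..12], body so far='5hmhtzvueykf'
Chunk 5: stream[32..33]='0' size=0 (terminator). Final body='5hmhtzvueykf' (12 bytes)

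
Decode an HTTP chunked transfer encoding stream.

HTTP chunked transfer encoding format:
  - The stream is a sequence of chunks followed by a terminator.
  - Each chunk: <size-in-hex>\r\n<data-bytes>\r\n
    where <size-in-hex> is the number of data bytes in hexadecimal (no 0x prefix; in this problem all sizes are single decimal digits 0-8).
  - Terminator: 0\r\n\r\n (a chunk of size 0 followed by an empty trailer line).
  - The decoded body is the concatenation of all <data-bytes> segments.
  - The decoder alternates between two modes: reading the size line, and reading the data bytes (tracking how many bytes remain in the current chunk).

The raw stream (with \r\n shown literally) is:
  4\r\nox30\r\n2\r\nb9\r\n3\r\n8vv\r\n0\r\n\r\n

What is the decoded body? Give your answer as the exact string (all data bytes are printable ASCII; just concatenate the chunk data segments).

Chunk 1: stream[0..1]='4' size=0x4=4, data at stream[3..7]='ox30' -> body[0..4], body so far='ox30'
Chunk 2: stream[9..10]='2' size=0x2=2, data at stream[12..14]='b9' -> body[4..6], body so far='ox30b9'
Chunk 3: stream[16..17]='3' size=0x3=3, data at stream[19..22]='8vv' -> body[6..9], body so far='ox30b98vv'
Chunk 4: stream[24..25]='0' size=0 (terminator). Final body='ox30b98vv' (9 bytes)

Answer: ox30b98vv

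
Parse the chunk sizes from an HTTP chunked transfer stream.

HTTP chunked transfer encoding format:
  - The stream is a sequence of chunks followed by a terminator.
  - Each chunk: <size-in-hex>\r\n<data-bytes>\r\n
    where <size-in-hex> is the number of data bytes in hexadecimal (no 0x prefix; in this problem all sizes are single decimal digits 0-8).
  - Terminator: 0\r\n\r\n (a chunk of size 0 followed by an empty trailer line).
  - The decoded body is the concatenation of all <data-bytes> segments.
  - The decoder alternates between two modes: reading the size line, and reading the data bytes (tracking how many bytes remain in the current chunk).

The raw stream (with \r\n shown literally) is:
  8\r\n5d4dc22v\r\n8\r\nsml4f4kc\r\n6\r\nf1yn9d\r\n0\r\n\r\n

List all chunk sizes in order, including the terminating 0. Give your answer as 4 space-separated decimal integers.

Chunk 1: stream[0..1]='8' size=0x8=8, data at stream[3..11]='5d4dc22v' -> body[0..8], body so far='5d4dc22v'
Chunk 2: stream[13..14]='8' size=0x8=8, data at stream[16..24]='sml4f4kc' -> body[8..16], body so far='5d4dc22vsml4f4kc'
Chunk 3: stream[26..27]='6' size=0x6=6, data at stream[29..35]='f1yn9d' -> body[16..22], body so far='5d4dc22vsml4f4kcf1yn9d'
Chunk 4: stream[37..38]='0' size=0 (terminator). Final body='5d4dc22vsml4f4kcf1yn9d' (22 bytes)

Answer: 8 8 6 0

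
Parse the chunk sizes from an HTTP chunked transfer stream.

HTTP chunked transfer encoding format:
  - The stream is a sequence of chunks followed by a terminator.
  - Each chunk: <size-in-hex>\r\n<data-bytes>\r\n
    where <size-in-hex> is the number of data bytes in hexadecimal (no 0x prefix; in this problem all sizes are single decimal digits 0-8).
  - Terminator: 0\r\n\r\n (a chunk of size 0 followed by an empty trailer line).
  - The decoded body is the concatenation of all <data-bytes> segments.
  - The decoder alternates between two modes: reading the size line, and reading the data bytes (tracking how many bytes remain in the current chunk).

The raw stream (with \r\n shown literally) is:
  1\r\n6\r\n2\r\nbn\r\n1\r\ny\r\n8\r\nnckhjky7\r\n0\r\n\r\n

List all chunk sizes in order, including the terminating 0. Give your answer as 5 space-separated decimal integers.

Answer: 1 2 1 8 0

Derivation:
Chunk 1: stream[0..1]='1' size=0x1=1, data at stream[3..4]='6' -> body[0..1], body so far='6'
Chunk 2: stream[6..7]='2' size=0x2=2, data at stream[9..11]='bn' -> body[1..3], body so far='6bn'
Chunk 3: stream[13..14]='1' size=0x1=1, data at stream[16..17]='y' -> body[3..4], body so far='6bny'
Chunk 4: stream[19..20]='8' size=0x8=8, data at stream[22..30]='nckhjky7' -> body[4..12], body so far='6bnynckhjky7'
Chunk 5: stream[32..33]='0' size=0 (terminator). Final body='6bnynckhjky7' (12 bytes)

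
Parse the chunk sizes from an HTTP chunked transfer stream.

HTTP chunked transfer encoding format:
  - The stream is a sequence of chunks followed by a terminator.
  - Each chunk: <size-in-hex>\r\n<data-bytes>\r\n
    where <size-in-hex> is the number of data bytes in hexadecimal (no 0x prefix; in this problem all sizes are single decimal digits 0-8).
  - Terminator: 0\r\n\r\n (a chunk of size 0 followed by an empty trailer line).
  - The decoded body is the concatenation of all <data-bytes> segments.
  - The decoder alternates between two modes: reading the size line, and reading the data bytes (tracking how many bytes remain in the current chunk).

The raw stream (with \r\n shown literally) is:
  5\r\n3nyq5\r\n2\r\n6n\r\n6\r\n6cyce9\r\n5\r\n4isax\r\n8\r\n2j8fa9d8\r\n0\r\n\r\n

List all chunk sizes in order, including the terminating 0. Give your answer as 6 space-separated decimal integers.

Chunk 1: stream[0..1]='5' size=0x5=5, data at stream[3..8]='3nyq5' -> body[0..5], body so far='3nyq5'
Chunk 2: stream[10..11]='2' size=0x2=2, data at stream[13..15]='6n' -> body[5..7], body so far='3nyq56n'
Chunk 3: stream[17..18]='6' size=0x6=6, data at stream[20..26]='6cyce9' -> body[7..13], body so far='3nyq56n6cyce9'
Chunk 4: stream[28..29]='5' size=0x5=5, data at stream[31..36]='4isax' -> body[13..18], body so far='3nyq56n6cyce94isax'
Chunk 5: stream[38..39]='8' size=0x8=8, data at stream[41..49]='2j8fa9d8' -> body[18..26], body so far='3nyq56n6cyce94isax2j8fa9d8'
Chunk 6: stream[51..52]='0' size=0 (terminator). Final body='3nyq56n6cyce94isax2j8fa9d8' (26 bytes)

Answer: 5 2 6 5 8 0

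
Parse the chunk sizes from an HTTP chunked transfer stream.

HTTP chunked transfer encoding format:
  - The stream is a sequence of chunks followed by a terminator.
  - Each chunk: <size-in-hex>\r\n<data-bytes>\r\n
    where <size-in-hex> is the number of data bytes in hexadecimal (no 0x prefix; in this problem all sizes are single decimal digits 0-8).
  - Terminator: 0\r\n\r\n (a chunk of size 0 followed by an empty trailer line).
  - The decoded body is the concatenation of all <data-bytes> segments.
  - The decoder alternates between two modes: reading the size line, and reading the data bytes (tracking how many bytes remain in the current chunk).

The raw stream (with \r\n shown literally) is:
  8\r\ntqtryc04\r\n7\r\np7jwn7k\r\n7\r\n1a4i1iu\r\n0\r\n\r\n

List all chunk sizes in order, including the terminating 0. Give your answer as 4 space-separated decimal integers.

Answer: 8 7 7 0

Derivation:
Chunk 1: stream[0..1]='8' size=0x8=8, data at stream[3..11]='tqtryc04' -> body[0..8], body so far='tqtryc04'
Chunk 2: stream[13..14]='7' size=0x7=7, data at stream[16..23]='p7jwn7k' -> body[8..15], body so far='tqtryc04p7jwn7k'
Chunk 3: stream[25..26]='7' size=0x7=7, data at stream[28..35]='1a4i1iu' -> body[15..22], body so far='tqtryc04p7jwn7k1a4i1iu'
Chunk 4: stream[37..38]='0' size=0 (terminator). Final body='tqtryc04p7jwn7k1a4i1iu' (22 bytes)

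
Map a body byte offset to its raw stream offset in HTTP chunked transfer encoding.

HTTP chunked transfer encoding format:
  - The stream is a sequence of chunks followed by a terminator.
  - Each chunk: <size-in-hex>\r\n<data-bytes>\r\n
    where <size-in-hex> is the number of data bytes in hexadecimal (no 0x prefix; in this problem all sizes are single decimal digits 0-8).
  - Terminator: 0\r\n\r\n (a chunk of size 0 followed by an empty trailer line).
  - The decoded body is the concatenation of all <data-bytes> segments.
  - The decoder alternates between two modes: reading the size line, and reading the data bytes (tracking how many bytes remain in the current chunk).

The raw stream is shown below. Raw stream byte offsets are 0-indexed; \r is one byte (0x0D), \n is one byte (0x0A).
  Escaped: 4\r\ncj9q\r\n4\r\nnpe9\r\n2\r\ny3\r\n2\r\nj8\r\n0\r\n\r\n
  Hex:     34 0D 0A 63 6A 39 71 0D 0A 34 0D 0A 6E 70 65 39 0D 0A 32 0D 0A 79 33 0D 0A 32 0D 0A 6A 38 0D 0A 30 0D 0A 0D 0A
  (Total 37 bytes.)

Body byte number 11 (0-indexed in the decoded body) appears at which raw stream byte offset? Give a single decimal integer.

Answer: 29

Derivation:
Chunk 1: stream[0..1]='4' size=0x4=4, data at stream[3..7]='cj9q' -> body[0..4], body so far='cj9q'
Chunk 2: stream[9..10]='4' size=0x4=4, data at stream[12..16]='npe9' -> body[4..8], body so far='cj9qnpe9'
Chunk 3: stream[18..19]='2' size=0x2=2, data at stream[21..23]='y3' -> body[8..10], body so far='cj9qnpe9y3'
Chunk 4: stream[25..26]='2' size=0x2=2, data at stream[28..30]='j8' -> body[10..12], body so far='cj9qnpe9y3j8'
Chunk 5: stream[32..33]='0' size=0 (terminator). Final body='cj9qnpe9y3j8' (12 bytes)
Body byte 11 at stream offset 29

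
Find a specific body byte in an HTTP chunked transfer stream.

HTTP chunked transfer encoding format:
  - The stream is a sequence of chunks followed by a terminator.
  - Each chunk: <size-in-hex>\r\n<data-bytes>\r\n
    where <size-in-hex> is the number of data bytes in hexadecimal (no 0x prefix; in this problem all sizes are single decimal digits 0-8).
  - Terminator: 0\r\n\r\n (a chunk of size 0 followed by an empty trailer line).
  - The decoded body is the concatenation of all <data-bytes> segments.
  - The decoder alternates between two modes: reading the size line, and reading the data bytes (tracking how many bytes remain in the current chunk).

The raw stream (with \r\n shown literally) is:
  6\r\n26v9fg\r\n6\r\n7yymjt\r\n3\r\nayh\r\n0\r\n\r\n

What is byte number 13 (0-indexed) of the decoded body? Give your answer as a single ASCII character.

Answer: y

Derivation:
Chunk 1: stream[0..1]='6' size=0x6=6, data at stream[3..9]='26v9fg' -> body[0..6], body so far='26v9fg'
Chunk 2: stream[11..12]='6' size=0x6=6, data at stream[14..20]='7yymjt' -> body[6..12], body so far='26v9fg7yymjt'
Chunk 3: stream[22..23]='3' size=0x3=3, data at stream[25..28]='ayh' -> body[12..15], body so far='26v9fg7yymjtayh'
Chunk 4: stream[30..31]='0' size=0 (terminator). Final body='26v9fg7yymjtayh' (15 bytes)
Body byte 13 = 'y'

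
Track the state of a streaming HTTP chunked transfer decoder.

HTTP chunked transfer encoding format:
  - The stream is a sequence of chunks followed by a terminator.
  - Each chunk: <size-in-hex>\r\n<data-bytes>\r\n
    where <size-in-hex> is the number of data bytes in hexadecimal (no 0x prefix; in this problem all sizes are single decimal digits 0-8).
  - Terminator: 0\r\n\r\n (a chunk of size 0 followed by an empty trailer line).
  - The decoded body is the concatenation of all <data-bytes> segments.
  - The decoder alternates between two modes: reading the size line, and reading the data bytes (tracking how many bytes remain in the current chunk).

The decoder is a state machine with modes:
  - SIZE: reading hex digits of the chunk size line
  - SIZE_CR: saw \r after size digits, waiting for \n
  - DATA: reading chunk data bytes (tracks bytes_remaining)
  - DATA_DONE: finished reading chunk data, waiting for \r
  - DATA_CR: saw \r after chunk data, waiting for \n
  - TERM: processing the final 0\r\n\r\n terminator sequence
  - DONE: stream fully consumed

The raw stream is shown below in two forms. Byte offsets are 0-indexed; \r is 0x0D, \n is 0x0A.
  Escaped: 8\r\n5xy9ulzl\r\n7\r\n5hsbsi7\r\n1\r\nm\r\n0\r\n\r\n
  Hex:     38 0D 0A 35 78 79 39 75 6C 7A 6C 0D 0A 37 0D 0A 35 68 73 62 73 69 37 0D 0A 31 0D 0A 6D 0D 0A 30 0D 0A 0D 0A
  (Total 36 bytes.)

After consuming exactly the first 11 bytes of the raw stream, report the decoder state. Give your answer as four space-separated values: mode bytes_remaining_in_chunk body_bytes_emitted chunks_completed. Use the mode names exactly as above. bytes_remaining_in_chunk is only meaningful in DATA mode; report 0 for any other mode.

Byte 0 = '8': mode=SIZE remaining=0 emitted=0 chunks_done=0
Byte 1 = 0x0D: mode=SIZE_CR remaining=0 emitted=0 chunks_done=0
Byte 2 = 0x0A: mode=DATA remaining=8 emitted=0 chunks_done=0
Byte 3 = '5': mode=DATA remaining=7 emitted=1 chunks_done=0
Byte 4 = 'x': mode=DATA remaining=6 emitted=2 chunks_done=0
Byte 5 = 'y': mode=DATA remaining=5 emitted=3 chunks_done=0
Byte 6 = '9': mode=DATA remaining=4 emitted=4 chunks_done=0
Byte 7 = 'u': mode=DATA remaining=3 emitted=5 chunks_done=0
Byte 8 = 'l': mode=DATA remaining=2 emitted=6 chunks_done=0
Byte 9 = 'z': mode=DATA remaining=1 emitted=7 chunks_done=0
Byte 10 = 'l': mode=DATA_DONE remaining=0 emitted=8 chunks_done=0

Answer: DATA_DONE 0 8 0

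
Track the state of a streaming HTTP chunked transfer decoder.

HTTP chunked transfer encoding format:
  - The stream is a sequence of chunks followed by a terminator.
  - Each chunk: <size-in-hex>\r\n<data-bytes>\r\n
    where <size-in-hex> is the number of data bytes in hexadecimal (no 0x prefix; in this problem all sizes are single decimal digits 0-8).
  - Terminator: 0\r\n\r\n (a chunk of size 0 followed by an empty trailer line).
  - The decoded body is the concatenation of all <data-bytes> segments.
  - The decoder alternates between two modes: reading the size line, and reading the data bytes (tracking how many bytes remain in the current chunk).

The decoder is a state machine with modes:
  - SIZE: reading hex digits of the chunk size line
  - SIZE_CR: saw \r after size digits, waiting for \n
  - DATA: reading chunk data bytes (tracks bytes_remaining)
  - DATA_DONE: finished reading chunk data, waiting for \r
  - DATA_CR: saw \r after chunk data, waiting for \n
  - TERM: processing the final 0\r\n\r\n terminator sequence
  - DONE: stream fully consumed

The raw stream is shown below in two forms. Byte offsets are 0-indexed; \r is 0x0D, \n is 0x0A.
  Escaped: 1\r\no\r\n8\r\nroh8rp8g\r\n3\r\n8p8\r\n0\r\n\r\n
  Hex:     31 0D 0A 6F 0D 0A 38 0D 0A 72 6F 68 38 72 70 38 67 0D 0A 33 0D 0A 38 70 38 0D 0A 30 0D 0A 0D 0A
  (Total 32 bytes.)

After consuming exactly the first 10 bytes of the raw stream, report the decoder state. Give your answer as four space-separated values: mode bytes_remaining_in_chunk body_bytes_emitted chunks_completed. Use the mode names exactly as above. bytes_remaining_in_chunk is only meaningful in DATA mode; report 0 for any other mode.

Answer: DATA 7 2 1

Derivation:
Byte 0 = '1': mode=SIZE remaining=0 emitted=0 chunks_done=0
Byte 1 = 0x0D: mode=SIZE_CR remaining=0 emitted=0 chunks_done=0
Byte 2 = 0x0A: mode=DATA remaining=1 emitted=0 chunks_done=0
Byte 3 = 'o': mode=DATA_DONE remaining=0 emitted=1 chunks_done=0
Byte 4 = 0x0D: mode=DATA_CR remaining=0 emitted=1 chunks_done=0
Byte 5 = 0x0A: mode=SIZE remaining=0 emitted=1 chunks_done=1
Byte 6 = '8': mode=SIZE remaining=0 emitted=1 chunks_done=1
Byte 7 = 0x0D: mode=SIZE_CR remaining=0 emitted=1 chunks_done=1
Byte 8 = 0x0A: mode=DATA remaining=8 emitted=1 chunks_done=1
Byte 9 = 'r': mode=DATA remaining=7 emitted=2 chunks_done=1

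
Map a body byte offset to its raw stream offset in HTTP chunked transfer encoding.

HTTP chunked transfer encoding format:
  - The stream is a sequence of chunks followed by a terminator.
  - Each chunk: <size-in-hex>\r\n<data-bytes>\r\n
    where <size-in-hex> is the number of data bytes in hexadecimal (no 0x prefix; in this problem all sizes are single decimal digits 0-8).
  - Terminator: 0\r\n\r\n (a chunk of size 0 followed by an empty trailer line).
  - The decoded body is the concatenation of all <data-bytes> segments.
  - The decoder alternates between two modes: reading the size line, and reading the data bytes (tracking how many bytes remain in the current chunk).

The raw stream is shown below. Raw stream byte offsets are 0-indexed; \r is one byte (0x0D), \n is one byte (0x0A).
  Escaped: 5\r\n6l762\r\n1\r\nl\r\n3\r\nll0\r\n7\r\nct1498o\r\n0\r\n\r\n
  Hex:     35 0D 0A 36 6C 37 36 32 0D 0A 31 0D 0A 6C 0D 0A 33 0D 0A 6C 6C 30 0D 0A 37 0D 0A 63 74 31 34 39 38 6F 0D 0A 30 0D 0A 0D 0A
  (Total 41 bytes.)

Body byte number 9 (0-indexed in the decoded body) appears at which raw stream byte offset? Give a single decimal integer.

Chunk 1: stream[0..1]='5' size=0x5=5, data at stream[3..8]='6l762' -> body[0..5], body so far='6l762'
Chunk 2: stream[10..11]='1' size=0x1=1, data at stream[13..14]='l' -> body[5..6], body so far='6l762l'
Chunk 3: stream[16..17]='3' size=0x3=3, data at stream[19..22]='ll0' -> body[6..9], body so far='6l762lll0'
Chunk 4: stream[24..25]='7' size=0x7=7, data at stream[27..34]='ct1498o' -> body[9..16], body so far='6l762lll0ct1498o'
Chunk 5: stream[36..37]='0' size=0 (terminator). Final body='6l762lll0ct1498o' (16 bytes)
Body byte 9 at stream offset 27

Answer: 27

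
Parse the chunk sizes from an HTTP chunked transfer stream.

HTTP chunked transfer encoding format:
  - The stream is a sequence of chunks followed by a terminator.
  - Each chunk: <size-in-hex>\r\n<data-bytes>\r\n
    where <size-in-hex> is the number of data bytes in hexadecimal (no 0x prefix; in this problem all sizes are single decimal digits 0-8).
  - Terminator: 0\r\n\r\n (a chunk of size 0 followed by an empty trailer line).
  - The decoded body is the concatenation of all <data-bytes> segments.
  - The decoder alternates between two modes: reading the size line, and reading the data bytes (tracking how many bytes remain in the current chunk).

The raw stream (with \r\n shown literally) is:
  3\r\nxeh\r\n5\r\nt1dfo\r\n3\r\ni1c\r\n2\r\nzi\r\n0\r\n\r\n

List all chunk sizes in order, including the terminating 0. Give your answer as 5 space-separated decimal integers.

Chunk 1: stream[0..1]='3' size=0x3=3, data at stream[3..6]='xeh' -> body[0..3], body so far='xeh'
Chunk 2: stream[8..9]='5' size=0x5=5, data at stream[11..16]='t1dfo' -> body[3..8], body so far='xeht1dfo'
Chunk 3: stream[18..19]='3' size=0x3=3, data at stream[21..24]='i1c' -> body[8..11], body so far='xeht1dfoi1c'
Chunk 4: stream[26..27]='2' size=0x2=2, data at stream[29..31]='zi' -> body[11..13], body so far='xeht1dfoi1czi'
Chunk 5: stream[33..34]='0' size=0 (terminator). Final body='xeht1dfoi1czi' (13 bytes)

Answer: 3 5 3 2 0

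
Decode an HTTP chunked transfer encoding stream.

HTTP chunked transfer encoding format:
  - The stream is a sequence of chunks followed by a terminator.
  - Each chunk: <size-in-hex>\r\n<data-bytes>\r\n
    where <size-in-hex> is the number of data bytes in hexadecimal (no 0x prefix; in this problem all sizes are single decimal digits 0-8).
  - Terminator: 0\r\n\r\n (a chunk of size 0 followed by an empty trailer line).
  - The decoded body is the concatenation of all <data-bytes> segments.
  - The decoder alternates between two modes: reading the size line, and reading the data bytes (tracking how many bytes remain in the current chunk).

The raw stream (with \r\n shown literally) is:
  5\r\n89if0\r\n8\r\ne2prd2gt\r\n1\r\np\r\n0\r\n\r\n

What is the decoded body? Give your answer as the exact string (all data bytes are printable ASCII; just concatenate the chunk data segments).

Chunk 1: stream[0..1]='5' size=0x5=5, data at stream[3..8]='89if0' -> body[0..5], body so far='89if0'
Chunk 2: stream[10..11]='8' size=0x8=8, data at stream[13..21]='e2prd2gt' -> body[5..13], body so far='89if0e2prd2gt'
Chunk 3: stream[23..24]='1' size=0x1=1, data at stream[26..27]='p' -> body[13..14], body so far='89if0e2prd2gtp'
Chunk 4: stream[29..30]='0' size=0 (terminator). Final body='89if0e2prd2gtp' (14 bytes)

Answer: 89if0e2prd2gtp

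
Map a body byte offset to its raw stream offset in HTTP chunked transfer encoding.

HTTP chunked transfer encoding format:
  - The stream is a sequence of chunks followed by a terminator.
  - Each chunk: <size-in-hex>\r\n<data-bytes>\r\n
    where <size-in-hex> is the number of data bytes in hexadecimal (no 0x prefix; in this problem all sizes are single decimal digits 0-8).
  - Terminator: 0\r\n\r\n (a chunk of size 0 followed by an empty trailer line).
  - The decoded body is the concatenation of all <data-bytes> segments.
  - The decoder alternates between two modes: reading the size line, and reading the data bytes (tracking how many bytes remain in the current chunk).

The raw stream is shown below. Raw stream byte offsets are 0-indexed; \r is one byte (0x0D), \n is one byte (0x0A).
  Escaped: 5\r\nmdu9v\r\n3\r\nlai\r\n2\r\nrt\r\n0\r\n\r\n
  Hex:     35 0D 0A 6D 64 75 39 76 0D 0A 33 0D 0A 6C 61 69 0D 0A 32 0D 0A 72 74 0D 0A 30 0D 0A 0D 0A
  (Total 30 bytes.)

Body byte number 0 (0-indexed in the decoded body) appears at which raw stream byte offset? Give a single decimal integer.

Chunk 1: stream[0..1]='5' size=0x5=5, data at stream[3..8]='mdu9v' -> body[0..5], body so far='mdu9v'
Chunk 2: stream[10..11]='3' size=0x3=3, data at stream[13..16]='lai' -> body[5..8], body so far='mdu9vlai'
Chunk 3: stream[18..19]='2' size=0x2=2, data at stream[21..23]='rt' -> body[8..10], body so far='mdu9vlairt'
Chunk 4: stream[25..26]='0' size=0 (terminator). Final body='mdu9vlairt' (10 bytes)
Body byte 0 at stream offset 3

Answer: 3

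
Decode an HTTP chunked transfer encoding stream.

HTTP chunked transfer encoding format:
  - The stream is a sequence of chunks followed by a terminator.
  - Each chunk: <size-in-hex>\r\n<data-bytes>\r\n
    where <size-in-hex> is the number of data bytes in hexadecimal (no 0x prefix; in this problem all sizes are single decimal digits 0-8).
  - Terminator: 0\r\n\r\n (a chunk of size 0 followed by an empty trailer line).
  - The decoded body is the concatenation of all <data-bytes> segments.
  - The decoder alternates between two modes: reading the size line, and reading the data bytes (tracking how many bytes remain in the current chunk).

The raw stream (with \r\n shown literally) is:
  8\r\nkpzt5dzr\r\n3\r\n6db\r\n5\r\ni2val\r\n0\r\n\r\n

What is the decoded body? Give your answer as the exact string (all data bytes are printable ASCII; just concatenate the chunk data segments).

Chunk 1: stream[0..1]='8' size=0x8=8, data at stream[3..11]='kpzt5dzr' -> body[0..8], body so far='kpzt5dzr'
Chunk 2: stream[13..14]='3' size=0x3=3, data at stream[16..19]='6db' -> body[8..11], body so far='kpzt5dzr6db'
Chunk 3: stream[21..22]='5' size=0x5=5, data at stream[24..29]='i2val' -> body[11..16], body so far='kpzt5dzr6dbi2val'
Chunk 4: stream[31..32]='0' size=0 (terminator). Final body='kpzt5dzr6dbi2val' (16 bytes)

Answer: kpzt5dzr6dbi2val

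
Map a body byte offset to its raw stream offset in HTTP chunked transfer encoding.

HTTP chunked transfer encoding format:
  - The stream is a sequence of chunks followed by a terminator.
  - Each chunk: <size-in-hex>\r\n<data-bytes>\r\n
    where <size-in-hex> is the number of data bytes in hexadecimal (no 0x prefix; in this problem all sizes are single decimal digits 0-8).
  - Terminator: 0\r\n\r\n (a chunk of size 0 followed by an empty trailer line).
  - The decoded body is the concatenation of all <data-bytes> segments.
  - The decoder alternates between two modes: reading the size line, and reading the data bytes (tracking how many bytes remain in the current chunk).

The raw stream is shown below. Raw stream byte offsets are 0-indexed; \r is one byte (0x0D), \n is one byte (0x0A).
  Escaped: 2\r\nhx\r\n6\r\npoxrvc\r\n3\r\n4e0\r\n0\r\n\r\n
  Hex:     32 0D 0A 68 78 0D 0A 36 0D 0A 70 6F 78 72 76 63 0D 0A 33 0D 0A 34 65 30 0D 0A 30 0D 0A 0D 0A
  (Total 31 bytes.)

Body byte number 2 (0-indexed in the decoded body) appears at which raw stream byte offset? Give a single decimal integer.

Chunk 1: stream[0..1]='2' size=0x2=2, data at stream[3..5]='hx' -> body[0..2], body so far='hx'
Chunk 2: stream[7..8]='6' size=0x6=6, data at stream[10..16]='poxrvc' -> body[2..8], body so far='hxpoxrvc'
Chunk 3: stream[18..19]='3' size=0x3=3, data at stream[21..24]='4e0' -> body[8..11], body so far='hxpoxrvc4e0'
Chunk 4: stream[26..27]='0' size=0 (terminator). Final body='hxpoxrvc4e0' (11 bytes)
Body byte 2 at stream offset 10

Answer: 10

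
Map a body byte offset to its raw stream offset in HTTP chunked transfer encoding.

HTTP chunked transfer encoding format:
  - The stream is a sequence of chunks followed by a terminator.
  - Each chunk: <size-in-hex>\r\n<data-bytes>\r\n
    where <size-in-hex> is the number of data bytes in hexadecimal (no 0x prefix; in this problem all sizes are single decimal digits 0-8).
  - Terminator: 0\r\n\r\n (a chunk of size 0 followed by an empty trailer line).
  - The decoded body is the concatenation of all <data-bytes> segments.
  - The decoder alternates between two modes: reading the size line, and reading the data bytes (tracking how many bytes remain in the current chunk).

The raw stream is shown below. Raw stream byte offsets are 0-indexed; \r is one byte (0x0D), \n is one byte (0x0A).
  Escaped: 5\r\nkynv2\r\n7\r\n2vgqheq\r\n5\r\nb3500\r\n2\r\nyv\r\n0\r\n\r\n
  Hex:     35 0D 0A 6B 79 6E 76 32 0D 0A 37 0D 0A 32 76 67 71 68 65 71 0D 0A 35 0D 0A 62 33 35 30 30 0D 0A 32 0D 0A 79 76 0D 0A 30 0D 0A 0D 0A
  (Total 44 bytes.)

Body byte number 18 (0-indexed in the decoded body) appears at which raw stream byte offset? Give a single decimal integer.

Answer: 36

Derivation:
Chunk 1: stream[0..1]='5' size=0x5=5, data at stream[3..8]='kynv2' -> body[0..5], body so far='kynv2'
Chunk 2: stream[10..11]='7' size=0x7=7, data at stream[13..20]='2vgqheq' -> body[5..12], body so far='kynv22vgqheq'
Chunk 3: stream[22..23]='5' size=0x5=5, data at stream[25..30]='b3500' -> body[12..17], body so far='kynv22vgqheqb3500'
Chunk 4: stream[32..33]='2' size=0x2=2, data at stream[35..37]='yv' -> body[17..19], body so far='kynv22vgqheqb3500yv'
Chunk 5: stream[39..40]='0' size=0 (terminator). Final body='kynv22vgqheqb3500yv' (19 bytes)
Body byte 18 at stream offset 36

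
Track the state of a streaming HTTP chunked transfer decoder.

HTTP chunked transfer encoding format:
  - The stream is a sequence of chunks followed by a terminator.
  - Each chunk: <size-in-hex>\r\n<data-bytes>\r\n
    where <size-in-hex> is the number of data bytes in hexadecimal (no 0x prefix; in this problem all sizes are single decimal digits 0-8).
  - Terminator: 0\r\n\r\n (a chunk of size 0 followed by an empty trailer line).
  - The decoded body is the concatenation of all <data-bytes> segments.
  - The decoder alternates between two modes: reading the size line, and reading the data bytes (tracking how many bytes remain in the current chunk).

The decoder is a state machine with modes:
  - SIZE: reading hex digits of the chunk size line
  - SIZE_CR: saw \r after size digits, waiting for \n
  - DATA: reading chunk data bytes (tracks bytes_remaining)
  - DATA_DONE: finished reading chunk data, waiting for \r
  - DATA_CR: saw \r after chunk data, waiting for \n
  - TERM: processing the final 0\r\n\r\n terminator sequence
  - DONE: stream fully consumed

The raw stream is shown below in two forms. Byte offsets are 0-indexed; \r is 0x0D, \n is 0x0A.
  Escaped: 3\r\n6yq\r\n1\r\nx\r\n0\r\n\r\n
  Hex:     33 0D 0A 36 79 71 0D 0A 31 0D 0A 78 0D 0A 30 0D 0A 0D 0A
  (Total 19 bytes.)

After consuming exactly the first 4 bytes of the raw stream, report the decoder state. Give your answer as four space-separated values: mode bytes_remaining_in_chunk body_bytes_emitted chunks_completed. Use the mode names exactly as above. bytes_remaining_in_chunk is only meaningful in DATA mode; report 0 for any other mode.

Answer: DATA 2 1 0

Derivation:
Byte 0 = '3': mode=SIZE remaining=0 emitted=0 chunks_done=0
Byte 1 = 0x0D: mode=SIZE_CR remaining=0 emitted=0 chunks_done=0
Byte 2 = 0x0A: mode=DATA remaining=3 emitted=0 chunks_done=0
Byte 3 = '6': mode=DATA remaining=2 emitted=1 chunks_done=0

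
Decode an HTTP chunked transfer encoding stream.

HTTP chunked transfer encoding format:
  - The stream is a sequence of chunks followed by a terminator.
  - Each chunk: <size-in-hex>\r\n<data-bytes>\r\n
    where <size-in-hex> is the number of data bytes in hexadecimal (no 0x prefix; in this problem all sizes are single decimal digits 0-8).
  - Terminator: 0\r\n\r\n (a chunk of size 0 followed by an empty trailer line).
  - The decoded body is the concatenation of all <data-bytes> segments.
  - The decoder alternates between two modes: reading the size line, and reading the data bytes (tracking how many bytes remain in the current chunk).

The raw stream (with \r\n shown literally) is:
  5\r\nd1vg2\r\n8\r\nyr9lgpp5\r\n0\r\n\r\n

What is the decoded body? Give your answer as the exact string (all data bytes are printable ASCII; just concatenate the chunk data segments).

Chunk 1: stream[0..1]='5' size=0x5=5, data at stream[3..8]='d1vg2' -> body[0..5], body so far='d1vg2'
Chunk 2: stream[10..11]='8' size=0x8=8, data at stream[13..21]='yr9lgpp5' -> body[5..13], body so far='d1vg2yr9lgpp5'
Chunk 3: stream[23..24]='0' size=0 (terminator). Final body='d1vg2yr9lgpp5' (13 bytes)

Answer: d1vg2yr9lgpp5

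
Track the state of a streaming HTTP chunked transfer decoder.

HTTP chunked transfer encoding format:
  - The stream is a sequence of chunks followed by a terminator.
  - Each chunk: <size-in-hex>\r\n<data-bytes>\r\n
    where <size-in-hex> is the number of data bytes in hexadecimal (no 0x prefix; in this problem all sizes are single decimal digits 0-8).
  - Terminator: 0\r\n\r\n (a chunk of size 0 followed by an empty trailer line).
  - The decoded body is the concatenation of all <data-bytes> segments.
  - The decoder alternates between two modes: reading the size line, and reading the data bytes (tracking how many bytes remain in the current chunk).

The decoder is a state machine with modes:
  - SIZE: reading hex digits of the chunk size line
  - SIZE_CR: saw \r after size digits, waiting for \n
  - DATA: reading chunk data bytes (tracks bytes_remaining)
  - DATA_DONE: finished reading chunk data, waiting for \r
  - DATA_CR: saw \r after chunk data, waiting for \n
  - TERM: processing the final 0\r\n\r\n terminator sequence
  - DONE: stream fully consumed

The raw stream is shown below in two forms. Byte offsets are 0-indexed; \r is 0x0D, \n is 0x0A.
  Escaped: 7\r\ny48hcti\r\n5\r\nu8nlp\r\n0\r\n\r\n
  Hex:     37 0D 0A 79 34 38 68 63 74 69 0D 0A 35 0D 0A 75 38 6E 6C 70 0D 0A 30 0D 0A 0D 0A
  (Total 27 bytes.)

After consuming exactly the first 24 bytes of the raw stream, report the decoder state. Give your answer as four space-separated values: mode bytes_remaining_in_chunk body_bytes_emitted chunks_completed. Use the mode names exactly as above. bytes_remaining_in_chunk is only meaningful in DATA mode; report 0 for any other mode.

Answer: SIZE_CR 0 12 2

Derivation:
Byte 0 = '7': mode=SIZE remaining=0 emitted=0 chunks_done=0
Byte 1 = 0x0D: mode=SIZE_CR remaining=0 emitted=0 chunks_done=0
Byte 2 = 0x0A: mode=DATA remaining=7 emitted=0 chunks_done=0
Byte 3 = 'y': mode=DATA remaining=6 emitted=1 chunks_done=0
Byte 4 = '4': mode=DATA remaining=5 emitted=2 chunks_done=0
Byte 5 = '8': mode=DATA remaining=4 emitted=3 chunks_done=0
Byte 6 = 'h': mode=DATA remaining=3 emitted=4 chunks_done=0
Byte 7 = 'c': mode=DATA remaining=2 emitted=5 chunks_done=0
Byte 8 = 't': mode=DATA remaining=1 emitted=6 chunks_done=0
Byte 9 = 'i': mode=DATA_DONE remaining=0 emitted=7 chunks_done=0
Byte 10 = 0x0D: mode=DATA_CR remaining=0 emitted=7 chunks_done=0
Byte 11 = 0x0A: mode=SIZE remaining=0 emitted=7 chunks_done=1
Byte 12 = '5': mode=SIZE remaining=0 emitted=7 chunks_done=1
Byte 13 = 0x0D: mode=SIZE_CR remaining=0 emitted=7 chunks_done=1
Byte 14 = 0x0A: mode=DATA remaining=5 emitted=7 chunks_done=1
Byte 15 = 'u': mode=DATA remaining=4 emitted=8 chunks_done=1
Byte 16 = '8': mode=DATA remaining=3 emitted=9 chunks_done=1
Byte 17 = 'n': mode=DATA remaining=2 emitted=10 chunks_done=1
Byte 18 = 'l': mode=DATA remaining=1 emitted=11 chunks_done=1
Byte 19 = 'p': mode=DATA_DONE remaining=0 emitted=12 chunks_done=1
Byte 20 = 0x0D: mode=DATA_CR remaining=0 emitted=12 chunks_done=1
Byte 21 = 0x0A: mode=SIZE remaining=0 emitted=12 chunks_done=2
Byte 22 = '0': mode=SIZE remaining=0 emitted=12 chunks_done=2
Byte 23 = 0x0D: mode=SIZE_CR remaining=0 emitted=12 chunks_done=2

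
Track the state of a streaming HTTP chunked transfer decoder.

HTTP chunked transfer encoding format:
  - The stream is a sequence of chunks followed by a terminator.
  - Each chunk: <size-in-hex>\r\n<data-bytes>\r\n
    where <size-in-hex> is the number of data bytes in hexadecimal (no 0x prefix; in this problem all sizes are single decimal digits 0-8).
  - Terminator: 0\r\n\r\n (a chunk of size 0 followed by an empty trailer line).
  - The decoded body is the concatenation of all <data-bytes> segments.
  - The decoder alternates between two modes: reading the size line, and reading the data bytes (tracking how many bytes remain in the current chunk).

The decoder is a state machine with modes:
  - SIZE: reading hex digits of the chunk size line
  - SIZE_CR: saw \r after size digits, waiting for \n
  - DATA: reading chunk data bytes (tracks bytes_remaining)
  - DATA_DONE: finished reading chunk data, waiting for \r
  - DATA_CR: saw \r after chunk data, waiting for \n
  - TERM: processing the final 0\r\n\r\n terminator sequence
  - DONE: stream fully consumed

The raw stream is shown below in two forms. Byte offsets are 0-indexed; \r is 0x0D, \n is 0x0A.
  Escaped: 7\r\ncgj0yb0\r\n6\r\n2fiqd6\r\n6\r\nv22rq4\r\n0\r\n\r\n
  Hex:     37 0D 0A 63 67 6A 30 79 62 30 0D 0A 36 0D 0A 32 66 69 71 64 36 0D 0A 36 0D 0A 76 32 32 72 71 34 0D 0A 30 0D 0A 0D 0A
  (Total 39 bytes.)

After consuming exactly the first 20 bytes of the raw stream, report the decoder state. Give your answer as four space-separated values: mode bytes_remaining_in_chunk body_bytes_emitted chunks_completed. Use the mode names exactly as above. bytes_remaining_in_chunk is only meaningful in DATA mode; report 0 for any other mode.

Answer: DATA 1 12 1

Derivation:
Byte 0 = '7': mode=SIZE remaining=0 emitted=0 chunks_done=0
Byte 1 = 0x0D: mode=SIZE_CR remaining=0 emitted=0 chunks_done=0
Byte 2 = 0x0A: mode=DATA remaining=7 emitted=0 chunks_done=0
Byte 3 = 'c': mode=DATA remaining=6 emitted=1 chunks_done=0
Byte 4 = 'g': mode=DATA remaining=5 emitted=2 chunks_done=0
Byte 5 = 'j': mode=DATA remaining=4 emitted=3 chunks_done=0
Byte 6 = '0': mode=DATA remaining=3 emitted=4 chunks_done=0
Byte 7 = 'y': mode=DATA remaining=2 emitted=5 chunks_done=0
Byte 8 = 'b': mode=DATA remaining=1 emitted=6 chunks_done=0
Byte 9 = '0': mode=DATA_DONE remaining=0 emitted=7 chunks_done=0
Byte 10 = 0x0D: mode=DATA_CR remaining=0 emitted=7 chunks_done=0
Byte 11 = 0x0A: mode=SIZE remaining=0 emitted=7 chunks_done=1
Byte 12 = '6': mode=SIZE remaining=0 emitted=7 chunks_done=1
Byte 13 = 0x0D: mode=SIZE_CR remaining=0 emitted=7 chunks_done=1
Byte 14 = 0x0A: mode=DATA remaining=6 emitted=7 chunks_done=1
Byte 15 = '2': mode=DATA remaining=5 emitted=8 chunks_done=1
Byte 16 = 'f': mode=DATA remaining=4 emitted=9 chunks_done=1
Byte 17 = 'i': mode=DATA remaining=3 emitted=10 chunks_done=1
Byte 18 = 'q': mode=DATA remaining=2 emitted=11 chunks_done=1
Byte 19 = 'd': mode=DATA remaining=1 emitted=12 chunks_done=1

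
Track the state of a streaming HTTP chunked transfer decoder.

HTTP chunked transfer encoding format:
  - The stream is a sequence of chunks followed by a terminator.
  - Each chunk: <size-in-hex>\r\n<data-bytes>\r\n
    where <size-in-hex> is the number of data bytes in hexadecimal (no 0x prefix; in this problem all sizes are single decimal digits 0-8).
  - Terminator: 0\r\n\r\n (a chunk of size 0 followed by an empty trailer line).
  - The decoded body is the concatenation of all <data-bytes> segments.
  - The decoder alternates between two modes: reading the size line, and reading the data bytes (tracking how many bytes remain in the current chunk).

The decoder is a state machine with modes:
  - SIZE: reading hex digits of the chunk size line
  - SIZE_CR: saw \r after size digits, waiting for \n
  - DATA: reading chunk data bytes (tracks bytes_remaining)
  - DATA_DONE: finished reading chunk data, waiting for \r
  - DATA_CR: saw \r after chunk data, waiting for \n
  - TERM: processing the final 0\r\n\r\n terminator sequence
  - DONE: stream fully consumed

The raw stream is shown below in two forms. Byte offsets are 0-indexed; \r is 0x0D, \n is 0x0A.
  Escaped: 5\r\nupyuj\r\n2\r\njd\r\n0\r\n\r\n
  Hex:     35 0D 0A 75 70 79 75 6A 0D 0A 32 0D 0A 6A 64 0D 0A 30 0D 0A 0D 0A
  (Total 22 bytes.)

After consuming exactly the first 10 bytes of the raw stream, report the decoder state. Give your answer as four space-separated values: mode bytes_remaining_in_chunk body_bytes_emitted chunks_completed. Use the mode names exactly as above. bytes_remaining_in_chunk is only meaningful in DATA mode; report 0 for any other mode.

Answer: SIZE 0 5 1

Derivation:
Byte 0 = '5': mode=SIZE remaining=0 emitted=0 chunks_done=0
Byte 1 = 0x0D: mode=SIZE_CR remaining=0 emitted=0 chunks_done=0
Byte 2 = 0x0A: mode=DATA remaining=5 emitted=0 chunks_done=0
Byte 3 = 'u': mode=DATA remaining=4 emitted=1 chunks_done=0
Byte 4 = 'p': mode=DATA remaining=3 emitted=2 chunks_done=0
Byte 5 = 'y': mode=DATA remaining=2 emitted=3 chunks_done=0
Byte 6 = 'u': mode=DATA remaining=1 emitted=4 chunks_done=0
Byte 7 = 'j': mode=DATA_DONE remaining=0 emitted=5 chunks_done=0
Byte 8 = 0x0D: mode=DATA_CR remaining=0 emitted=5 chunks_done=0
Byte 9 = 0x0A: mode=SIZE remaining=0 emitted=5 chunks_done=1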